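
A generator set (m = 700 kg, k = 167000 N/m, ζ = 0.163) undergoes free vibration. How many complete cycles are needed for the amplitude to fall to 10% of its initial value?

Logarithmic decrement δ = 2πζ/√(1 − ζ²) = 2π × 0.1630/√(1 − 0.0266) = 1.038.
x_n/x₀ = e^(−nδ) ≤ 0.1; take ln: n ≥ ln(1/0.1)/δ = 2.303/1.038 = 2.218.
So 3 complete cycles are required.

3 cycles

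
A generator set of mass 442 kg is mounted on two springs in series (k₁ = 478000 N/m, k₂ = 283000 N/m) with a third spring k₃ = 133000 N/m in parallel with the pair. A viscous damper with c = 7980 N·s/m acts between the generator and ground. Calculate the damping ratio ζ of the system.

Series pair: k_s = k₁k₂/(k₁+k₂) = (478000)(283000)/(478000 + 283000) = 177800 N/m. In parallel with k₃: k_eq = 177800 + 133000 = 310800 N/m.
ω_n = √(k_eq/m) = √(310800/442) = 26.52 rad/s.
Critical damping c_c = 2√(k_eq·m) = 2√(310800 × 442) = 23440 N·s/m, so ζ = c/c_c = 7980/23440 = 0.3404.

0.340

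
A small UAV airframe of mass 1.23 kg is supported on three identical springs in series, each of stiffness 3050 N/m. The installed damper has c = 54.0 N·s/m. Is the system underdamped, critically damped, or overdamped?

underdamped

Series springs: 1/k_eq = 3/3050, so k_eq = 3050/3 = 1017 N/m.
c_c = 2√(k_eq·m) = 70.72 N·s/m; ζ = c/c_c = 54.0/70.72 = 0.764.
Since ζ < 1 the system is underdamped.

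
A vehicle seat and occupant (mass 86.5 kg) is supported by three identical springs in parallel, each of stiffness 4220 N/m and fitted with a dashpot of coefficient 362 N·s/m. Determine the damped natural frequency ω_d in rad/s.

11.9 rad/s

Parallel springs add: k_eq = 3 × 4220 = 12660 N/m.
ω_n = √(k_eq/m) = √(12660/86.5) = 12.10 rad/s.
Critical damping c_c = 2√(k_eq·m) = 2√(12660 × 86.5) = 2093 N·s/m, so ζ = c/c_c = 362/2093 = 0.1730.
ω_d = ω_n√(1 − ζ²) = 12.10 × √(1 − 0.0299) = 11.92 rad/s.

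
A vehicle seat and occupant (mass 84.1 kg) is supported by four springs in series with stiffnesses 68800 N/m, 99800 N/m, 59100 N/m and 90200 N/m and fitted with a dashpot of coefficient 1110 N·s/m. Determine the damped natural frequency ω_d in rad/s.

13.5 rad/s

Series springs: 1/k_eq = 1/68800 + 1/99800 + 1/59100 + 1/90200 = 5.256×10^-5, so k_eq = 19030 N/m.
ω_n = √(k_eq/m) = √(19030/84.1) = 15.04 rad/s.
Critical damping c_c = 2√(k_eq·m) = 2√(19030 × 84.1) = 2530 N·s/m, so ζ = c/c_c = 1110/2530 = 0.4388.
ω_d = ω_n√(1 − ζ²) = 15.04 × √(1 − 0.193) = 13.52 rad/s.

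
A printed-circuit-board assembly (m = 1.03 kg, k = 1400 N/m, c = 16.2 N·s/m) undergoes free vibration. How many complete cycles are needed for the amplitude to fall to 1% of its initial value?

4 cycles

ζ = c/(2√(km)) = 16.2/(2√(1400 × 1.03)) = 16.2/75.95 = 0.2133.
Logarithmic decrement δ = 2πζ/√(1 − ζ²) = 2π × 0.2133/√(1 − 0.0455) = 1.372.
x_n/x₀ = e^(−nδ) ≤ 0.01; take ln: n ≥ ln(1/0.01)/δ = 4.605/1.372 = 3.357.
So 4 complete cycles are required.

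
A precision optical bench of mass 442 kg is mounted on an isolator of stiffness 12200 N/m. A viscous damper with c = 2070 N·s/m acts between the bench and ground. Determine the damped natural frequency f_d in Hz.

ω_n = √(k/m) = √(12200/442) = 5.254 rad/s.
Critical damping c_c = 2√(k·m) = 2√(12200 × 442) = 4644 N·s/m, so ζ = c/c_c = 2070/4644 = 0.4457.
ω_d = ω_n√(1 − ζ²) = 5.254 × √(1 − 0.199) = 4.703 rad/s.
f_d = ω_d/(2π) = 0.7485 Hz.

0.749 Hz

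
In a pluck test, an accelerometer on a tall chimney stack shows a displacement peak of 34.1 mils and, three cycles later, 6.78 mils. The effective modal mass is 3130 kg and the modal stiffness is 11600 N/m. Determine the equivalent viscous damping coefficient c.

Logarithmic decrement δ = (1/n)·ln(x₀/x_n) = (1/3)·ln(34.1/6.78) = (1/3)·ln(5.029) = 0.5384.
ζ = δ/√(4π² + δ²) = 0.5384/√(39.48 + 0.290) = 0.5384/6.306 = 0.08538.
c = ζ · 2√(km) = 0.08538 × 2√(11600 × 3130) = 0.08538 × 12050 = 1029 N·s/m.

1030 N·s/m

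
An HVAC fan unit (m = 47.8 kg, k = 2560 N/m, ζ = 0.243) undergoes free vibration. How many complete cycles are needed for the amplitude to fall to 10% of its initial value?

2 cycles

Logarithmic decrement δ = 2πζ/√(1 − ζ²) = 2π × 0.2430/√(1 − 0.0590) = 1.574.
x_n/x₀ = e^(−nδ) ≤ 0.1; take ln: n ≥ ln(1/0.1)/δ = 2.303/1.574 = 1.463.
So 2 complete cycles are required.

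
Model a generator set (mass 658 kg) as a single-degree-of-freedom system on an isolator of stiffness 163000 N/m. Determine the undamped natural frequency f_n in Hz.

2.50 Hz

ω_n = √(k/m) = √(163000/658) = √247.7 = 15.74 rad/s.
f_n = ω_n/(2π) = 15.74/6.283 = 2.505 Hz.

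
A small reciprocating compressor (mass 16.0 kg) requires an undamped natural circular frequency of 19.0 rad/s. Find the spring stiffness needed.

k = m·ω_n² = 16.0 × 19.00² = 16.0 × 361.0 = 5776 N/m.

5780 N/m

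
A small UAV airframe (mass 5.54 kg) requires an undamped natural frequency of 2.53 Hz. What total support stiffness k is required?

ω_n = 2πf_n = 2π × 2.53 = 15.90 rad/s.
k = m·ω_n² = 5.54 × 15.90² = 5.54 × 252.7 = 1400 N/m.

1400 N/m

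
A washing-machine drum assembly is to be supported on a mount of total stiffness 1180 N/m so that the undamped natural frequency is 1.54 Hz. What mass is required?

12.6 kg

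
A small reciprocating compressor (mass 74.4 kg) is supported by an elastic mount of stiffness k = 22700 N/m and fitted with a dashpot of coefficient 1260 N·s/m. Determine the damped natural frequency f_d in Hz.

ω_n = √(k/m) = √(22700/74.4) = 17.47 rad/s.
Critical damping c_c = 2√(k·m) = 2√(22700 × 74.4) = 2599 N·s/m, so ζ = c/c_c = 1260/2599 = 0.4848.
ω_d = ω_n√(1 − ζ²) = 17.47 × √(1 − 0.235) = 15.28 rad/s.
f_d = ω_d/(2π) = 2.432 Hz.

2.43 Hz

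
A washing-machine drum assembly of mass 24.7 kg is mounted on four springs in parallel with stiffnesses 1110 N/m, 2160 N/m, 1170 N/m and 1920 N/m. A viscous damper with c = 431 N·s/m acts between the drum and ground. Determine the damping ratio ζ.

Parallel springs add: k_eq = 1110 + 2160 + 1170 + 1920 = 6360 N/m.
ω_n = √(k_eq/m) = √(6360/24.7) = 16.05 rad/s.
Critical damping c_c = 2√(k_eq·m) = 2√(6360 × 24.7) = 792.7 N·s/m, so ζ = c/c_c = 431/792.7 = 0.5437.

0.544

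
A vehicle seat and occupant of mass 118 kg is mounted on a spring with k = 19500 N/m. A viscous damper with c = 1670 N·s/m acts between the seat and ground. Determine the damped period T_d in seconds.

ω_n = √(k/m) = √(19500/118) = 12.86 rad/s.
Critical damping c_c = 2√(k·m) = 2√(19500 × 118) = 3034 N·s/m, so ζ = c/c_c = 1670/3034 = 0.5505.
ω_d = ω_n√(1 − ζ²) = 12.86 × √(1 − 0.303) = 10.73 rad/s.
T_d = 2π/ω_d = 0.5855 s.

0.585 s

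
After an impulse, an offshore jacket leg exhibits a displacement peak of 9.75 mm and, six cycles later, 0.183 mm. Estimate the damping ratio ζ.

Logarithmic decrement δ = (1/n)·ln(x₀/x_n) = (1/6)·ln(9.75/0.183) = (1/6)·ln(53.28) = 0.6626.
ζ = δ/√(4π² + δ²) = 0.6626/√(39.48 + 0.439) = 0.6626/6.318 = 0.1049.

0.105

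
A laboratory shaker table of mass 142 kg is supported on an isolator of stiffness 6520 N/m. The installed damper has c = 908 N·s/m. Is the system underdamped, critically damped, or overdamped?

c_c = 2√(k·m) = 1924 N·s/m; ζ = c/c_c = 908/1924 = 0.472.
Since ζ < 1 the system is underdamped.

underdamped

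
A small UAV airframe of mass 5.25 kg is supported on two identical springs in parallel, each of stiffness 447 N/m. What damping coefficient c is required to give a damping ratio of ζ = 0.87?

119 N·s/m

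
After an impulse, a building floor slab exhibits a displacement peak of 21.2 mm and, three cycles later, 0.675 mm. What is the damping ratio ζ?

Logarithmic decrement δ = (1/n)·ln(x₀/x_n) = (1/3)·ln(21.2/0.675) = (1/3)·ln(31.41) = 1.149.
ζ = δ/√(4π² + δ²) = 1.149/√(39.48 + 1.32) = 1.149/6.387 = 0.1799.

0.180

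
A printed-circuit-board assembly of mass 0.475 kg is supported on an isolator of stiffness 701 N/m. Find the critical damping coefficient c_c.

36.5 N·s/m

c_c = 2√(k·m) = 2√(701.0 × 0.475) = 2 × 18.25 = 36.50 N·s/m.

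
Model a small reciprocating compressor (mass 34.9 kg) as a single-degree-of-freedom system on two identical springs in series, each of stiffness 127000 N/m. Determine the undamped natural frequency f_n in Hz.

Series springs: 1/k_eq = 2/127000, so k_eq = 127000/2 = 63500 N/m.
ω_n = √(k_eq/m) = √(63500/34.9) = √1819 = 42.66 rad/s.
f_n = ω_n/(2π) = 42.66/6.283 = 6.789 Hz.

6.79 Hz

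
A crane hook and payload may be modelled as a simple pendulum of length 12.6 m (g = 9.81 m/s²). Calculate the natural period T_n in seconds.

For a simple pendulum ω_n = √(g/L) = √(9.81/12.6) = √0.7786 = 0.8824 rad/s.
T_n = 2π/ω_n = 6.283/0.8824 = 7.121 s.

7.12 s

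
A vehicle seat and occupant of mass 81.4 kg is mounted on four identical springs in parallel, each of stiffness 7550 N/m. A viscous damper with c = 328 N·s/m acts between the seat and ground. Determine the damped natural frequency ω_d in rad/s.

19.2 rad/s

Parallel springs add: k_eq = 4 × 7550 = 30200 N/m.
ω_n = √(k_eq/m) = √(30200/81.4) = 19.26 rad/s.
Critical damping c_c = 2√(k_eq·m) = 2√(30200 × 81.4) = 3136 N·s/m, so ζ = c/c_c = 328/3136 = 0.1046.
ω_d = ω_n√(1 − ζ²) = 19.26 × √(1 − 0.0109) = 19.16 rad/s.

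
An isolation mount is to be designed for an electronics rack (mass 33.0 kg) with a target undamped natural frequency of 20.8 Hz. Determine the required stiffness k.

564000 N/m

ω_n = 2πf_n = 2π × 20.8 = 130.7 rad/s.
k = m·ω_n² = 33.0 × 130.7² = 33.0 × 17080 = 563600 N/m.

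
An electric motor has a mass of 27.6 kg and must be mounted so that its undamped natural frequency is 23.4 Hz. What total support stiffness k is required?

ω_n = 2πf_n = 2π × 23.4 = 147.0 rad/s.
k = m·ω_n² = 27.6 × 147.0² = 27.6 × 21620 = 596600 N/m.

597000 N/m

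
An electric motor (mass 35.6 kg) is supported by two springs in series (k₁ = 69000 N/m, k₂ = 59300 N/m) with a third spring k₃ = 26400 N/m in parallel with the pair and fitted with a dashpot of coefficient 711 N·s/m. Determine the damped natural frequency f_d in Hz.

6.24 Hz

Series pair: k_s = k₁k₂/(k₁+k₂) = (69000)(59300)/(69000 + 59300) = 31890 N/m. In parallel with k₃: k_eq = 31890 + 26400 = 58290 N/m.
ω_n = √(k_eq/m) = √(58290/35.6) = 40.46 rad/s.
Critical damping c_c = 2√(k_eq·m) = 2√(58290 × 35.6) = 2881 N·s/m, so ζ = c/c_c = 711/2881 = 0.2468.
ω_d = ω_n√(1 − ζ²) = 40.46 × √(1 − 0.0609) = 39.21 rad/s.
f_d = ω_d/(2π) = 6.241 Hz.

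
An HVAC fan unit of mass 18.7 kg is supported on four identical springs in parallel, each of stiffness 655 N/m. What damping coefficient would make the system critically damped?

Parallel springs add: k_eq = 4 × 655 = 2620 N/m.
c_c = 2√(k_eq·m) = 2√(2620 × 18.7) = 2 × 221.3 = 442.7 N·s/m.

443 N·s/m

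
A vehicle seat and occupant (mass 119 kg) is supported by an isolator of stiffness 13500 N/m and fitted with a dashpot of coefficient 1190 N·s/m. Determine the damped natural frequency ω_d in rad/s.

9.40 rad/s

ω_n = √(k/m) = √(13500/119) = 10.65 rad/s.
Critical damping c_c = 2√(k·m) = 2√(13500 × 119) = 2535 N·s/m, so ζ = c/c_c = 1190/2535 = 0.4694.
ω_d = ω_n√(1 − ζ²) = 10.65 × √(1 − 0.220) = 9.405 rad/s.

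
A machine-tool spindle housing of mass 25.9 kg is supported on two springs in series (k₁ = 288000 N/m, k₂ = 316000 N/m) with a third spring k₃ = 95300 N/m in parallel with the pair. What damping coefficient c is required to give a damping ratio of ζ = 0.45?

2270 N·s/m

Series pair: k_s = k₁k₂/(k₁+k₂) = (288000)(316000)/(288000 + 316000) = 150700 N/m. In parallel with k₃: k_eq = 150700 + 95300 = 246000 N/m.
c_c = 2√(k_eq·m) = 2√(246000 × 25.9) = 5048 N·s/m.
c = ζ·c_c = 0.45 × 5048 = 2272 N·s/m.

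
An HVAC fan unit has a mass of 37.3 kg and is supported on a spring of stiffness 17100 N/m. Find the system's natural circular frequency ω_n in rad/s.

21.4 rad/s

ω_n = √(k/m) = √(17100/37.3) = √458.4 = 21.41 rad/s.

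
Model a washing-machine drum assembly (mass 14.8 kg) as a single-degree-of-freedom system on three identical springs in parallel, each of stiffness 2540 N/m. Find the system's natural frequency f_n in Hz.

Parallel springs add: k_eq = 3 × 2540 = 7620 N/m.
ω_n = √(k_eq/m) = √(7620/14.8) = √514.9 = 22.69 rad/s.
f_n = ω_n/(2π) = 22.69/6.283 = 3.611 Hz.

3.61 Hz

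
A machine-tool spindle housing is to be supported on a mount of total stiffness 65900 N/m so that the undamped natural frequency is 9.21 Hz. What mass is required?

ω_n = 2πf_n = 2π × 9.21 = 57.87 rad/s.
m = k/ω_n² = 65900/57.87² = 65900/3349 = 19.68 kg.

19.7 kg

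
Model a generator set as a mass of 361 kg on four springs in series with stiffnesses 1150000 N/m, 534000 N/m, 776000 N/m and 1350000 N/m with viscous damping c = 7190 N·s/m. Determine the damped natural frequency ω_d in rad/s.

21.9 rad/s

Series springs: 1/k_eq = 1/1150000 + 1/534000 + 1/776000 + 1/1350000 = 4.772×10^-6, so k_eq = 209600 N/m.
ω_n = √(k_eq/m) = √(209600/361) = 24.09 rad/s.
Critical damping c_c = 2√(k_eq·m) = 2√(209600 × 361) = 17400 N·s/m, so ζ = c/c_c = 7190/17400 = 0.4133.
ω_d = ω_n√(1 − ζ²) = 24.09 × √(1 − 0.171) = 21.94 rad/s.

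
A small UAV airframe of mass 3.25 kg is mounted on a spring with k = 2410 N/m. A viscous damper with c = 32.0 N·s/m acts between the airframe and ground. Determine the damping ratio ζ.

ω_n = √(k/m) = √(2410/3.25) = 27.23 rad/s.
Critical damping c_c = 2√(k·m) = 2√(2410 × 3.25) = 177.0 N·s/m, so ζ = c/c_c = 32.0/177.0 = 0.1808.

0.181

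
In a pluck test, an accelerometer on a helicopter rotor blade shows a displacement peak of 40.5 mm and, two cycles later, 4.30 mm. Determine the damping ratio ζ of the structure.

Logarithmic decrement δ = (1/n)·ln(x₀/x_n) = (1/2)·ln(40.5/4.30) = (1/2)·ln(9.419) = 1.121.
ζ = δ/√(4π² + δ²) = 1.121/√(39.48 + 1.26) = 1.121/6.382 = 0.1757.

0.176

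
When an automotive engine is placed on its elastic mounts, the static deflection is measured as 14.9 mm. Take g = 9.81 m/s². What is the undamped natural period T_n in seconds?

ω_n = √(g/δ_st) = √(9.81/0.0149) = √658.4 = 25.66 rad/s.
T_n = 2π/ω_n = 6.283/25.66 = 0.2449 s.

0.245 s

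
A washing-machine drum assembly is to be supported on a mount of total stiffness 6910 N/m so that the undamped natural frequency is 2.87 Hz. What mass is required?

21.2 kg

ω_n = 2πf_n = 2π × 2.87 = 18.03 rad/s.
m = k/ω_n² = 6910/18.03² = 6910/325.2 = 21.25 kg.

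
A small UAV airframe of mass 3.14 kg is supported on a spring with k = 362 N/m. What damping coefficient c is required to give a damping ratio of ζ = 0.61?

41.1 N·s/m

c_c = 2√(k·m) = 2√(362.0 × 3.14) = 67.43 N·s/m.
c = ζ·c_c = 0.61 × 67.43 = 41.13 N·s/m.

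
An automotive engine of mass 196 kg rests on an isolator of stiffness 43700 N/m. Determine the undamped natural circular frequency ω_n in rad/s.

14.9 rad/s

ω_n = √(k/m) = √(43700/196) = √223.0 = 14.93 rad/s.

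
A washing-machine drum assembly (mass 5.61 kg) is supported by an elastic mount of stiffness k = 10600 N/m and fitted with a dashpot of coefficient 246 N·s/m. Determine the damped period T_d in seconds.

0.167 s

ω_n = √(k/m) = √(10600/5.61) = 43.47 rad/s.
Critical damping c_c = 2√(k·m) = 2√(10600 × 5.61) = 487.7 N·s/m, so ζ = c/c_c = 246/487.7 = 0.5044.
ω_d = ω_n√(1 − ζ²) = 43.47 × √(1 − 0.254) = 37.53 rad/s.
T_d = 2π/ω_d = 0.1674 s.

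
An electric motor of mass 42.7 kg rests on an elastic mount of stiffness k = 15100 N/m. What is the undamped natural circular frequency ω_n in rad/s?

ω_n = √(k/m) = √(15100/42.7) = √353.6 = 18.81 rad/s.

18.8 rad/s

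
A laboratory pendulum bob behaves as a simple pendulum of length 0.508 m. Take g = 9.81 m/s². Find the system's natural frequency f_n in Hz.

For a simple pendulum ω_n = √(g/L) = √(9.81/0.508) = √19.31 = 4.394 rad/s.
f_n = ω_n/(2π) = 4.394/6.283 = 0.6994 Hz.

0.699 Hz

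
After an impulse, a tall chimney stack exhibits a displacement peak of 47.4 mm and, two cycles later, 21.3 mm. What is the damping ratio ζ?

Logarithmic decrement δ = (1/n)·ln(x₀/x_n) = (1/2)·ln(47.4/21.3) = (1/2)·ln(2.225) = 0.4000.
ζ = δ/√(4π² + δ²) = 0.4000/√(39.48 + 0.160) = 0.4000/6.296 = 0.06353.

0.0635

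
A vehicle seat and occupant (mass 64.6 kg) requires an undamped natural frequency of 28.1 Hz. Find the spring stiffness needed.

ω_n = 2πf_n = 2π × 28.1 = 176.6 rad/s.
k = m·ω_n² = 64.6 × 176.6² = 64.6 × 31170 = 2014000 N/m.

2010000 N/m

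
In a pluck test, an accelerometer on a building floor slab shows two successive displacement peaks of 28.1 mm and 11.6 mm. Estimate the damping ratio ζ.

0.139

Logarithmic decrement δ = (1/n)·ln(x₀/x_n) = (1/1)·ln(28.1/11.6) = (1/1)·ln(2.422) = 0.8848.
ζ = δ/√(4π² + δ²) = 0.8848/√(39.48 + 0.783) = 0.8848/6.345 = 0.1394.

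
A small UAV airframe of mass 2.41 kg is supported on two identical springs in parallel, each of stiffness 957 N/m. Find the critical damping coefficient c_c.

Parallel springs add: k_eq = 2 × 957 = 1914 N/m.
c_c = 2√(k_eq·m) = 2√(1914 × 2.41) = 2 × 67.92 = 135.8 N·s/m.

136 N·s/m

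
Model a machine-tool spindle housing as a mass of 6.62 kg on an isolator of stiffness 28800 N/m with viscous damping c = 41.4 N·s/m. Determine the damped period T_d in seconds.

ω_n = √(k/m) = √(28800/6.62) = 65.96 rad/s.
Critical damping c_c = 2√(k·m) = 2√(28800 × 6.62) = 873.3 N·s/m, so ζ = c/c_c = 41.4/873.3 = 0.04741.
ω_d = ω_n√(1 − ζ²) = 65.96 × √(1 − 0.00225) = 65.88 rad/s.
T_d = 2π/ω_d = 0.09537 s.

0.0954 s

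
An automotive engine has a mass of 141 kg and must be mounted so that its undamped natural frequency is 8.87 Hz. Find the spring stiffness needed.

ω_n = 2πf_n = 2π × 8.87 = 55.73 rad/s.
k = m·ω_n² = 141 × 55.73² = 141 × 3106 = 438000 N/m.

438000 N/m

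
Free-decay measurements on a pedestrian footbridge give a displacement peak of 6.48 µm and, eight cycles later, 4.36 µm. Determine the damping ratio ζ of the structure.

0.00788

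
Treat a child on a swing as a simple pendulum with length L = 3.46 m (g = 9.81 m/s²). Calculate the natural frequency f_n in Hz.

0.268 Hz

For a simple pendulum ω_n = √(g/L) = √(9.81/3.46) = √2.835 = 1.684 rad/s.
f_n = ω_n/(2π) = 1.684/6.283 = 0.2680 Hz.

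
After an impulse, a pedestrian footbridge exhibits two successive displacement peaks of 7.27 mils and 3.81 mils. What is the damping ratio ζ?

0.102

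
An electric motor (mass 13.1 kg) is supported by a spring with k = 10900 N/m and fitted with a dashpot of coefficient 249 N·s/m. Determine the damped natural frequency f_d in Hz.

4.33 Hz

ω_n = √(k/m) = √(10900/13.1) = 28.85 rad/s.
Critical damping c_c = 2√(k·m) = 2√(10900 × 13.1) = 755.8 N·s/m, so ζ = c/c_c = 249/755.8 = 0.3295.
ω_d = ω_n√(1 − ζ²) = 28.85 × √(1 − 0.109) = 27.23 rad/s.
f_d = ω_d/(2π) = 4.335 Hz.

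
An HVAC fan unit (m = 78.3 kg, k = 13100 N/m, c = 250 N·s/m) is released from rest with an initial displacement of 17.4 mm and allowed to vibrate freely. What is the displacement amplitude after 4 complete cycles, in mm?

ζ = c/(2√(km)) = 250/(2√(13100 × 78.3)) = 250/2026 = 0.1234.
Logarithmic decrement δ = 2πζ/√(1 − ζ²) = 2π × 0.1234/√(1 − 0.0152) = 0.7815.
After n cycles, x_n/x₀ = e^(−nδ), so x_4 = 17.4 × e^(−4 × 0.7815) = 17.4 × 0.04390 = 0.7639 mm.

0.764 mm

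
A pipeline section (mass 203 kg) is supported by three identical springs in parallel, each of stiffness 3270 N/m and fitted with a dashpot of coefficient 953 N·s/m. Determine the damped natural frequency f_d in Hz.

1.04 Hz

Parallel springs add: k_eq = 3 × 3270 = 9810 N/m.
ω_n = √(k_eq/m) = √(9810/203) = 6.952 rad/s.
Critical damping c_c = 2√(k_eq·m) = 2√(9810 × 203) = 2822 N·s/m, so ζ = c/c_c = 953/2822 = 0.3377.
ω_d = ω_n√(1 − ζ²) = 6.952 × √(1 − 0.114) = 6.543 rad/s.
f_d = ω_d/(2π) = 1.041 Hz.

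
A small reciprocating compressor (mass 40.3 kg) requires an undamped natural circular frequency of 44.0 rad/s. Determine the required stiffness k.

78000 N/m

k = m·ω_n² = 40.3 × 44.00² = 40.3 × 1936 = 78020 N/m.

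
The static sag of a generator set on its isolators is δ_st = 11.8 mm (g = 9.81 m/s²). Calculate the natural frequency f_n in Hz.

4.59 Hz

ω_n = √(g/δ_st) = √(9.81/0.0118) = √831.4 = 28.83 rad/s.
f_n = ω_n/(2π) = 28.83/6.283 = 4.589 Hz.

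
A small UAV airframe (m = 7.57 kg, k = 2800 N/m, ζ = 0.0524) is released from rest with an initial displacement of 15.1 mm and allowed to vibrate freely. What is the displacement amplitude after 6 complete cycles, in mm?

2.09 mm

Logarithmic decrement δ = 2πζ/√(1 − ζ²) = 2π × 0.05240/√(1 − 0.00275) = 0.3297.
After n cycles, x_n/x₀ = e^(−nδ), so x_6 = 15.1 × e^(−6 × 0.3297) = 15.1 × 0.1383 = 2.089 mm.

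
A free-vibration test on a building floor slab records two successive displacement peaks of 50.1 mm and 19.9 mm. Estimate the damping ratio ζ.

0.145

Logarithmic decrement δ = (1/n)·ln(x₀/x_n) = (1/1)·ln(50.1/19.9) = (1/1)·ln(2.518) = 0.9233.
ζ = δ/√(4π² + δ²) = 0.9233/√(39.48 + 0.852) = 0.9233/6.351 = 0.1454.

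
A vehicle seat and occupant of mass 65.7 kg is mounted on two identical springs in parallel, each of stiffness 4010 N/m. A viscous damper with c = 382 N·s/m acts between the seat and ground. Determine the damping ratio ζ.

0.263

Parallel springs add: k_eq = 2 × 4010 = 8020 N/m.
ω_n = √(k_eq/m) = √(8020/65.7) = 11.05 rad/s.
Critical damping c_c = 2√(k_eq·m) = 2√(8020 × 65.7) = 1452 N·s/m, so ζ = c/c_c = 382/1452 = 0.2631.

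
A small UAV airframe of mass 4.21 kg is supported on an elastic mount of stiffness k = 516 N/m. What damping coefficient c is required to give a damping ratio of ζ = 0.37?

c_c = 2√(k·m) = 2√(516.0 × 4.21) = 93.22 N·s/m.
c = ζ·c_c = 0.37 × 93.22 = 34.49 N·s/m.

34.5 N·s/m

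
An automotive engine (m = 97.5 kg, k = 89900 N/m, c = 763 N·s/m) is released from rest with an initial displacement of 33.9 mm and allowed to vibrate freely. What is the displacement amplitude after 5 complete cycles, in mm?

0.572 mm

ζ = c/(2√(km)) = 763/(2√(89900 × 97.5)) = 763/5921 = 0.1289.
Logarithmic decrement δ = 2πζ/√(1 − ζ²) = 2π × 0.1289/√(1 − 0.0166) = 0.8164.
After n cycles, x_n/x₀ = e^(−nδ), so x_5 = 33.9 × e^(−5 × 0.8164) = 33.9 × 0.01687 = 0.5719 mm.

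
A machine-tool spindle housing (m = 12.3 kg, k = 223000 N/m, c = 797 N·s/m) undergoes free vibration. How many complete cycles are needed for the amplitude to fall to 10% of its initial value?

2 cycles

ζ = c/(2√(km)) = 797/(2√(223000 × 12.3)) = 797/3312 = 0.2406.
Logarithmic decrement δ = 2πζ/√(1 − ζ²) = 2π × 0.2406/√(1 − 0.0579) = 1.558.
x_n/x₀ = e^(−nδ) ≤ 0.1; take ln: n ≥ ln(1/0.1)/δ = 2.303/1.558 = 1.478.
So 2 complete cycles are required.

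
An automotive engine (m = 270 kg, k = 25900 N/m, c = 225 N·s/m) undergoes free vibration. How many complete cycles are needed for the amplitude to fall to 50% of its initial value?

3 cycles

ζ = c/(2√(km)) = 225/(2√(25900 × 270)) = 225/5289 = 0.04254.
Logarithmic decrement δ = 2πζ/√(1 − ζ²) = 2π × 0.04254/√(1 − 0.00181) = 0.2675.
x_n/x₀ = e^(−nδ) ≤ 0.5; take ln: n ≥ ln(1/0.5)/δ = 0.6931/0.2675 = 2.591.
So 3 complete cycles are required.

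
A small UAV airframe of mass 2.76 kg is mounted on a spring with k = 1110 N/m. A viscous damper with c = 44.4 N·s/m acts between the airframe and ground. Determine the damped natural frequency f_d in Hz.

ω_n = √(k/m) = √(1110/2.76) = 20.05 rad/s.
Critical damping c_c = 2√(k·m) = 2√(1110 × 2.76) = 110.7 N·s/m, so ζ = c/c_c = 44.4/110.7 = 0.4011.
ω_d = ω_n√(1 − ζ²) = 20.05 × √(1 − 0.161) = 18.37 rad/s.
f_d = ω_d/(2π) = 2.924 Hz.

2.92 Hz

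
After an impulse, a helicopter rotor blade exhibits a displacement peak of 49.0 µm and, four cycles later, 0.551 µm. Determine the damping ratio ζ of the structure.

0.176

Logarithmic decrement δ = (1/n)·ln(x₀/x_n) = (1/4)·ln(49.0/0.551) = (1/4)·ln(88.93) = 1.122.
ζ = δ/√(4π² + δ²) = 1.122/√(39.48 + 1.26) = 1.122/6.383 = 0.1758.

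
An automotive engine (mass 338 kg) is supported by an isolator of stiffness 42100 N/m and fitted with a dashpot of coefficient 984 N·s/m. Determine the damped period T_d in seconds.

ω_n = √(k/m) = √(42100/338) = 11.16 rad/s.
Critical damping c_c = 2√(k·m) = 2√(42100 × 338) = 7544 N·s/m, so ζ = c/c_c = 984/7544 = 0.1304.
ω_d = ω_n√(1 − ζ²) = 11.16 × √(1 − 0.0170) = 11.07 rad/s.
T_d = 2π/ω_d = 0.5678 s.

0.568 s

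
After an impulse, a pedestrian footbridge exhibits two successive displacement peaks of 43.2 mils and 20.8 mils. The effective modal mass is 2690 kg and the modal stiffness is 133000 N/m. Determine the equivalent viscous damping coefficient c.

4370 N·s/m

Logarithmic decrement δ = (1/n)·ln(x₀/x_n) = (1/1)·ln(43.2/20.8) = (1/1)·ln(2.077) = 0.7309.
ζ = δ/√(4π² + δ²) = 0.7309/√(39.48 + 0.534) = 0.7309/6.326 = 0.1155.
c = ζ · 2√(km) = 0.1155 × 2√(133000 × 2690) = 0.1155 × 37830 = 4371 N·s/m.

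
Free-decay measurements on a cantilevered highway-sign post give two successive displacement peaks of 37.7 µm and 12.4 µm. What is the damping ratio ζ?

Logarithmic decrement δ = (1/n)·ln(x₀/x_n) = (1/1)·ln(37.7/12.4) = (1/1)·ln(3.040) = 1.112.
ζ = δ/√(4π² + δ²) = 1.112/√(39.48 + 1.24) = 1.112/6.381 = 0.1743.

0.174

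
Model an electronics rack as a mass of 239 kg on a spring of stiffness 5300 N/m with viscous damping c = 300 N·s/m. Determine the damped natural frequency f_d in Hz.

ω_n = √(k/m) = √(5300/239) = 4.709 rad/s.
Critical damping c_c = 2√(k·m) = 2√(5300 × 239) = 2251 N·s/m, so ζ = c/c_c = 300/2251 = 0.1333.
ω_d = ω_n√(1 − ζ²) = 4.709 × √(1 − 0.0178) = 4.667 rad/s.
f_d = ω_d/(2π) = 0.7428 Hz.

0.743 Hz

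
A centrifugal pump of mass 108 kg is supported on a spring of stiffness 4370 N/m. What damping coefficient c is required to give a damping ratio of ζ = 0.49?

673 N·s/m

c_c = 2√(k·m) = 2√(4370 × 108) = 1374 N·s/m.
c = ζ·c_c = 0.49 × 1374 = 673.3 N·s/m.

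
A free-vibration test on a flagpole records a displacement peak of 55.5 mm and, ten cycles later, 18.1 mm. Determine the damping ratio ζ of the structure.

Logarithmic decrement δ = (1/n)·ln(x₀/x_n) = (1/10)·ln(55.5/18.1) = (1/10)·ln(3.066) = 0.1120.
ζ = δ/√(4π² + δ²) = 0.1120/√(39.48 + 0.0126) = 0.1120/6.284 = 0.01783.

0.0178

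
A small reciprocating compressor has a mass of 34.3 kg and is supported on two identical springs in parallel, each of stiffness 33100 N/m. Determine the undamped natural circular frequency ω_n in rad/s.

Parallel springs add: k_eq = 2 × 33100 = 66200 N/m.
ω_n = √(k_eq/m) = √(66200/34.3) = √1930 = 43.93 rad/s.

43.9 rad/s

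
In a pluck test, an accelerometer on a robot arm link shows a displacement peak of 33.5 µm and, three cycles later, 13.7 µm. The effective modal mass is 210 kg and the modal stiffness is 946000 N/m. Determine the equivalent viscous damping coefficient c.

1340 N·s/m

Logarithmic decrement δ = (1/n)·ln(x₀/x_n) = (1/3)·ln(33.5/13.7) = (1/3)·ln(2.445) = 0.2980.
ζ = δ/√(4π² + δ²) = 0.2980/√(39.48 + 0.0888) = 0.2980/6.290 = 0.04738.
c = ζ · 2√(km) = 0.04738 × 2√(946000 × 210) = 0.04738 × 28190 = 1336 N·s/m.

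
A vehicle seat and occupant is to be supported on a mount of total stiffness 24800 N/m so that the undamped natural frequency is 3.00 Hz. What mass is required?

ω_n = 2πf_n = 2π × 3.00 = 18.85 rad/s.
m = k/ω_n² = 24800/18.85² = 24800/355.3 = 69.80 kg.

69.8 kg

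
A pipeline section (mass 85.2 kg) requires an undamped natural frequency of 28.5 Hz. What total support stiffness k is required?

ω_n = 2πf_n = 2π × 28.5 = 179.1 rad/s.
k = m·ω_n² = 85.2 × 179.1² = 85.2 × 32070 = 2732000 N/m.

2730000 N/m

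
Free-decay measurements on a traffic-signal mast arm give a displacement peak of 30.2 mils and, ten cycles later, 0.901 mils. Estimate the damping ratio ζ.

0.0558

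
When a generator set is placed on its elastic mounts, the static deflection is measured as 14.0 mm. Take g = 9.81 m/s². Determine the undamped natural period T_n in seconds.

0.237 s

ω_n = √(g/δ_st) = √(9.81/0.0140) = √700.7 = 26.47 rad/s.
T_n = 2π/ω_n = 6.283/26.47 = 0.2374 s.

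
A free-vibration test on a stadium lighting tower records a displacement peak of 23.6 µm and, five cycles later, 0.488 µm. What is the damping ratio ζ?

0.123

Logarithmic decrement δ = (1/n)·ln(x₀/x_n) = (1/5)·ln(23.6/0.488) = (1/5)·ln(48.36) = 0.7757.
ζ = δ/√(4π² + δ²) = 0.7757/√(39.48 + 0.602) = 0.7757/6.331 = 0.1225.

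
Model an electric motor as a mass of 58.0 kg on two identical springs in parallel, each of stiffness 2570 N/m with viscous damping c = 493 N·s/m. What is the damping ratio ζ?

0.451

Parallel springs add: k_eq = 2 × 2570 = 5140 N/m.
ω_n = √(k_eq/m) = √(5140/58.0) = 9.414 rad/s.
Critical damping c_c = 2√(k_eq·m) = 2√(5140 × 58.0) = 1092 N·s/m, so ζ = c/c_c = 493/1092 = 0.4515.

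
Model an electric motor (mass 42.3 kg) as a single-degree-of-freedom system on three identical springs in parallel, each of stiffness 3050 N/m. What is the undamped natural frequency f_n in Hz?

Parallel springs add: k_eq = 3 × 3050 = 9150 N/m.
ω_n = √(k_eq/m) = √(9150/42.3) = √216.3 = 14.71 rad/s.
f_n = ω_n/(2π) = 14.71/6.283 = 2.341 Hz.

2.34 Hz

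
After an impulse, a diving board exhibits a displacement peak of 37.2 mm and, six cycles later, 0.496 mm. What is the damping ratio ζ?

0.114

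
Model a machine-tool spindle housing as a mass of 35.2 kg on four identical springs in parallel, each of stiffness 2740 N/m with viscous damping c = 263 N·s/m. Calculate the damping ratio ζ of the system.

Parallel springs add: k_eq = 4 × 2740 = 10960 N/m.
ω_n = √(k_eq/m) = √(10960/35.2) = 17.65 rad/s.
Critical damping c_c = 2√(k_eq·m) = 2√(10960 × 35.2) = 1242 N·s/m, so ζ = c/c_c = 263/1242 = 0.2117.

0.212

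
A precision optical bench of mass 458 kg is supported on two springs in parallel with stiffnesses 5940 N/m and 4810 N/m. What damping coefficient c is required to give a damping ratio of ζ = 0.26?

1150 N·s/m

Parallel springs add: k_eq = 5940 + 4810 = 10750 N/m.
c_c = 2√(k_eq·m) = 2√(10750 × 458) = 4438 N·s/m.
c = ζ·c_c = 0.26 × 4438 = 1154 N·s/m.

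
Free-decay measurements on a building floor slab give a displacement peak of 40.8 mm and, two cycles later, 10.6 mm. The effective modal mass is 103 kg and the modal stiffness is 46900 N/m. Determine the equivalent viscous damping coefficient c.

Logarithmic decrement δ = (1/n)·ln(x₀/x_n) = (1/2)·ln(40.8/10.6) = (1/2)·ln(3.849) = 0.6739.
ζ = δ/√(4π² + δ²) = 0.6739/√(39.48 + 0.454) = 0.6739/6.319 = 0.1066.
c = ζ · 2√(km) = 0.1066 × 2√(46900 × 103) = 0.1066 × 4396 = 468.8 N·s/m.

469 N·s/m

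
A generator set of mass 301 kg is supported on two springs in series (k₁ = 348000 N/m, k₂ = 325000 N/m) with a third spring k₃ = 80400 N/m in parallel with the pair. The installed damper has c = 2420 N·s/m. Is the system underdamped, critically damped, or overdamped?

Series pair: k_s = k₁k₂/(k₁+k₂) = (348000)(325000)/(348000 + 325000) = 168100 N/m. In parallel with k₃: k_eq = 168100 + 80400 = 248500 N/m.
c_c = 2√(k_eq·m) = 17300 N·s/m; ζ = c/c_c = 2420/17300 = 0.140.
Since ζ < 1 the system is underdamped.

underdamped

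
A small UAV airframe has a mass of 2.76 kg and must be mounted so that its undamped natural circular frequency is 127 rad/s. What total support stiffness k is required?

44500 N/m

k = m·ω_n² = 2.76 × 127.0² = 2.76 × 16130 = 44520 N/m.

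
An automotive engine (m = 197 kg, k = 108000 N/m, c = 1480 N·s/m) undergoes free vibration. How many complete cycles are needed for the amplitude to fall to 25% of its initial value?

2 cycles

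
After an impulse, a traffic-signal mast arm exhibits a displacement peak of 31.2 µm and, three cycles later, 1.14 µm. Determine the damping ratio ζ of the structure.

Logarithmic decrement δ = (1/n)·ln(x₀/x_n) = (1/3)·ln(31.2/1.14) = (1/3)·ln(27.37) = 1.103.
ζ = δ/√(4π² + δ²) = 1.103/√(39.48 + 1.22) = 1.103/6.379 = 0.1729.

0.173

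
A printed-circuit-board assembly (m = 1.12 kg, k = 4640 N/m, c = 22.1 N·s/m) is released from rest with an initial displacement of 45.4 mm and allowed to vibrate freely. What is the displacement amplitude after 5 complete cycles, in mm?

ζ = c/(2√(km)) = 22.1/(2√(4640 × 1.12)) = 22.1/144.2 = 0.1533.
Logarithmic decrement δ = 2πζ/√(1 − ζ²) = 2π × 0.1533/√(1 − 0.0235) = 0.9746.
After n cycles, x_n/x₀ = e^(−nδ), so x_5 = 45.4 × e^(−5 × 0.9746) = 45.4 × 0.007649 = 0.3473 mm.

0.347 mm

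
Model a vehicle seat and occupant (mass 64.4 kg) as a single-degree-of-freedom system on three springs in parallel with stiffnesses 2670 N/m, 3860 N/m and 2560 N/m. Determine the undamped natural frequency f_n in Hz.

1.89 Hz

Parallel springs add: k_eq = 2670 + 3860 + 2560 = 9090 N/m.
ω_n = √(k_eq/m) = √(9090/64.4) = √141.1 = 11.88 rad/s.
f_n = ω_n/(2π) = 11.88/6.283 = 1.891 Hz.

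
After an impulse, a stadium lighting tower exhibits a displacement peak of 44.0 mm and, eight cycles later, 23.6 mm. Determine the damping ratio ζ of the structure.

Logarithmic decrement δ = (1/n)·ln(x₀/x_n) = (1/8)·ln(44.0/23.6) = (1/8)·ln(1.864) = 0.07787.
ζ = δ/√(4π² + δ²) = 0.07787/√(39.48 + 0.00606) = 0.07787/6.284 = 0.01239.

0.0124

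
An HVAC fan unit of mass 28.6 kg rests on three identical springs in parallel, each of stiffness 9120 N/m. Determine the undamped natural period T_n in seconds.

0.203 s

Parallel springs add: k_eq = 3 × 9120 = 27360 N/m.
ω_n = √(k_eq/m) = √(27360/28.6) = √956.6 = 30.93 rad/s.
T_n = 2π/ω_n = 6.283/30.93 = 0.2031 s.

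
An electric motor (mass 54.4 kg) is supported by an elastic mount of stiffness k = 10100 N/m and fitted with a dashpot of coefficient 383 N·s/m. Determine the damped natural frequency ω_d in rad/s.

ω_n = √(k/m) = √(10100/54.4) = 13.63 rad/s.
Critical damping c_c = 2√(k·m) = 2√(10100 × 54.4) = 1482 N·s/m, so ζ = c/c_c = 383/1482 = 0.2584.
ω_d = ω_n√(1 − ζ²) = 13.63 × √(1 − 0.0667) = 13.16 rad/s.

13.2 rad/s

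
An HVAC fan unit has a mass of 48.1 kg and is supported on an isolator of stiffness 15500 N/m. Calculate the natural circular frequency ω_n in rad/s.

ω_n = √(k/m) = √(15500/48.1) = √322.2 = 17.95 rad/s.

18.0 rad/s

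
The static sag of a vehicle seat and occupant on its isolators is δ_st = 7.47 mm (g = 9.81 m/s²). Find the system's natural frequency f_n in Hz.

5.77 Hz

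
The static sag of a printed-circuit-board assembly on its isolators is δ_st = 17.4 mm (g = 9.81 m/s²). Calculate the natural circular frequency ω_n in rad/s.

23.7 rad/s

ω_n = √(g/δ_st) = √(9.81/0.0174) = √563.8 = 23.74 rad/s.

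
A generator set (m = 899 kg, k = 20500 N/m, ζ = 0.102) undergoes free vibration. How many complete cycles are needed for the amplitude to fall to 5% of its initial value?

5 cycles

Logarithmic decrement δ = 2πζ/√(1 − ζ²) = 2π × 0.1020/√(1 − 0.0104) = 0.6442.
x_n/x₀ = e^(−nδ) ≤ 0.05; take ln: n ≥ ln(1/0.05)/δ = 2.996/0.6442 = 4.650.
So 5 complete cycles are required.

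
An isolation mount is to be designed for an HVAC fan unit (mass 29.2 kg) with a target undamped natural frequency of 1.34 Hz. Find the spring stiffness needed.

ω_n = 2πf_n = 2π × 1.34 = 8.419 rad/s.
k = m·ω_n² = 29.2 × 8.419² = 29.2 × 70.89 = 2070 N/m.

2070 N/m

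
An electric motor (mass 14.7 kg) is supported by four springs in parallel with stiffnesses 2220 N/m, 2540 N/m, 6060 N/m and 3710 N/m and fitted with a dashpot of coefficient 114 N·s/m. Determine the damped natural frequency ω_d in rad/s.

31.2 rad/s

Parallel springs add: k_eq = 2220 + 2540 + 6060 + 3710 = 14530 N/m.
ω_n = √(k_eq/m) = √(14530/14.7) = 31.44 rad/s.
Critical damping c_c = 2√(k_eq·m) = 2√(14530 × 14.7) = 924.3 N·s/m, so ζ = c/c_c = 114/924.3 = 0.1233.
ω_d = ω_n√(1 − ζ²) = 31.44 × √(1 − 0.0152) = 31.20 rad/s.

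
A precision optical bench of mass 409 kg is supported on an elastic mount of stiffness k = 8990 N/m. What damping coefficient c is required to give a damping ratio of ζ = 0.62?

c_c = 2√(k·m) = 2√(8990 × 409) = 3835 N·s/m.
c = ζ·c_c = 0.62 × 3835 = 2378 N·s/m.

2380 N·s/m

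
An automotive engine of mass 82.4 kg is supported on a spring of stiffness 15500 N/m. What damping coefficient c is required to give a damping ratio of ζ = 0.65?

1470 N·s/m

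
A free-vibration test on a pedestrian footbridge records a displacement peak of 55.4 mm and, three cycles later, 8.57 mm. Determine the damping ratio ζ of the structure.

0.0985

Logarithmic decrement δ = (1/n)·ln(x₀/x_n) = (1/3)·ln(55.4/8.57) = (1/3)·ln(6.464) = 0.6221.
ζ = δ/√(4π² + δ²) = 0.6221/√(39.48 + 0.387) = 0.6221/6.314 = 0.09853.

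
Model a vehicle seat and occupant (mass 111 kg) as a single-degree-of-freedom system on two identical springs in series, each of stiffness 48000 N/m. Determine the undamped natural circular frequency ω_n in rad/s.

14.7 rad/s

Series springs: 1/k_eq = 2/48000, so k_eq = 48000/2 = 24000 N/m.
ω_n = √(k_eq/m) = √(24000/111) = √216.2 = 14.70 rad/s.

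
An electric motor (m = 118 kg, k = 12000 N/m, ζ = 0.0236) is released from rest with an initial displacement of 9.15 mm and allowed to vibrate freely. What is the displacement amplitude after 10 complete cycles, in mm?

Logarithmic decrement δ = 2πζ/√(1 − ζ²) = 2π × 0.02360/√(1 − 0.000557) = 0.1483.
After n cycles, x_n/x₀ = e^(−nδ), so x_10 = 9.15 × e^(−10 × 0.1483) = 9.15 × 0.2269 = 2.076 mm.

2.08 mm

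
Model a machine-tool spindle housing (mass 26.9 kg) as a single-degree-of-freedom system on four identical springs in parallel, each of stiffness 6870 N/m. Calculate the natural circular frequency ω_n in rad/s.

32.0 rad/s

Parallel springs add: k_eq = 4 × 6870 = 27480 N/m.
ω_n = √(k_eq/m) = √(27480/26.9) = √1022 = 31.96 rad/s.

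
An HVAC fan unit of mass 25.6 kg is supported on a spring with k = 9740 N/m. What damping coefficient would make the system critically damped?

999 N·s/m

c_c = 2√(k·m) = 2√(9740 × 25.6) = 2 × 499.3 = 998.7 N·s/m.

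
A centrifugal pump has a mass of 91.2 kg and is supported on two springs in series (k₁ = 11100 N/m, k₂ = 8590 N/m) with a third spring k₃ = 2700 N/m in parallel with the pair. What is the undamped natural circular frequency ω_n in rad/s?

Series pair: k_s = k₁k₂/(k₁+k₂) = (11100)(8590)/(11100 + 8590) = 4843 N/m. In parallel with k₃: k_eq = 4843 + 2700 = 7543 N/m.
ω_n = √(k_eq/m) = √(7543/91.2) = √82.70 = 9.094 rad/s.

9.09 rad/s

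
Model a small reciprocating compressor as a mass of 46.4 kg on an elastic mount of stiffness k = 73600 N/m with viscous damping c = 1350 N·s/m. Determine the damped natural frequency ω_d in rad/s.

37.1 rad/s

ω_n = √(k/m) = √(73600/46.4) = 39.83 rad/s.
Critical damping c_c = 2√(k·m) = 2√(73600 × 46.4) = 3696 N·s/m, so ζ = c/c_c = 1350/3696 = 0.3653.
ω_d = ω_n√(1 − ζ²) = 39.83 × √(1 − 0.133) = 37.08 rad/s.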